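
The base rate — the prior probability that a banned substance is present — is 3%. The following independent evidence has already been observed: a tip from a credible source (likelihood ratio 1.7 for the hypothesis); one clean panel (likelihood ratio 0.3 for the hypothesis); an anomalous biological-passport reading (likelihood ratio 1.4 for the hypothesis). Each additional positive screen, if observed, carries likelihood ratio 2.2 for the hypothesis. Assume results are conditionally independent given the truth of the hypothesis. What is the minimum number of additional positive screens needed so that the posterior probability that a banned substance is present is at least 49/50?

10

Prior odds = 0.03/0.97 = 3/97.
Combined Bayes factor of the evidence already in hand = 1.7 × 0.3 × 1.4 = 0.714.
Odds after that evidence = (3/97) × 0.714 = 1071/48500.
Target odds = 0.98/0.02 = 49.
Need 2.2ⁿ ≥ 49 ÷ (1071/48500) = 339500/153.
2.2⁹ ≈1207.27 falls short of 339500/153 but 2.2¹⁰ ≈2655.99 reaches it, so n = 10.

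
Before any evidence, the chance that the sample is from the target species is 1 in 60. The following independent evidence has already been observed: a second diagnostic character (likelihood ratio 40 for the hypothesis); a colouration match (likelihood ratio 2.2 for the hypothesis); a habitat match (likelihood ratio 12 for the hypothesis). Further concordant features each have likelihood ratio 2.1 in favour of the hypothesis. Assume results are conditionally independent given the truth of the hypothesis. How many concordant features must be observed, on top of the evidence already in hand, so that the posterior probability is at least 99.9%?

6

Prior odds = (1/60)/(59/60) = 1/59.
Combined Bayes factor of the evidence already in hand = 40 × 2.2 × 12 = 1056.
Odds after that evidence = (1/59) × 1056 = 1056/59.
Target odds = 0.999/0.001 = 999.
Need 2.1ⁿ ≥ 999 ÷ (1056/59) = 19647/352.
2.1⁵ = 4084101/100000 falls short of 19647/352 but 2.1⁶ = 85766121/1000000 reaches it, so n = 6.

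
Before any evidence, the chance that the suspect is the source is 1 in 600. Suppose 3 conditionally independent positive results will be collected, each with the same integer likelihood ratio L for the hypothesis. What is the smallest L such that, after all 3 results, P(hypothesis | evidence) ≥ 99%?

39

Prior odds = (1/600)/(599/600) = 1/599.
Target odds = 0.99/0.01 = 99.
Need L³ ≥ 99 ÷ (1/599) = 59301.
38³ = 54872 < 59301 ≤ 59319 = 39³, so L = 39.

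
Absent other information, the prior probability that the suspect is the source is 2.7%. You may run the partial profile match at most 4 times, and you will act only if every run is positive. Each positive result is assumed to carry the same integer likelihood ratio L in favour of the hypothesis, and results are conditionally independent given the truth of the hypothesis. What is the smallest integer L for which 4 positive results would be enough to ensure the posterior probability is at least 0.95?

Prior odds = 0.027/0.973 = 27/973.
Target odds = 0.95/0.05 = 19.
Need L⁴ ≥ 19 ÷ (27/973) = 18487/27.
5⁴ = 625 < 18487/27 ≤ 1296 = 6⁴, so L = 6.

6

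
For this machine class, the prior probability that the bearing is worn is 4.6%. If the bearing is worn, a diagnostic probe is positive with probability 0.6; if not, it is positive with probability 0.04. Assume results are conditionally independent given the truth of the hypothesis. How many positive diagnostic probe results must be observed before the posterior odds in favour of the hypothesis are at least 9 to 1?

2

Prior odds = 0.046/0.954 = 23/477.
Likelihood ratio of a positive = 0.6/0.04 = 15.
Target odds = 9.
Need (23/477) × 15ⁿ ≥ 9, i.e. 15ⁿ ≥ 4293/23.
15¹ = 15 falls short of 4293/23 but 15² = 225 reaches it, so n = 2.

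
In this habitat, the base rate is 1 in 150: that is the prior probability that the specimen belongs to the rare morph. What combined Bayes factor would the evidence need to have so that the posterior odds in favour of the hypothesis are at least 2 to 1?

Prior odds = (1/150)/(149/150) = 1/149.
Target odds = 2.
Required Bayes factor = 2 ÷ (1/149) = 298.

298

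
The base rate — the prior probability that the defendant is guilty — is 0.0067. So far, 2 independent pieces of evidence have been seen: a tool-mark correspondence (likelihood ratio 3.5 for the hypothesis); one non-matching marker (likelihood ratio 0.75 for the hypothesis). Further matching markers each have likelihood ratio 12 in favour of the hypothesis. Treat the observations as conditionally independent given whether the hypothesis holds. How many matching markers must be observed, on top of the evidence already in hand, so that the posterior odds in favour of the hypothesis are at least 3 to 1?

Prior odds = 0.0067/0.9933 = 67/9933.
Combined Bayes factor of the evidence already in hand = 3.5 × 0.75 = 2.625.
Odds after that evidence = (67/9933) × 2.625 = 67/3784.
Target odds = 3.
Need 12ⁿ ≥ 3 ÷ (67/3784) = 11352/67.
12² = 144 falls short of 11352/67 but 12³ = 1728 reaches it, so n = 3.

3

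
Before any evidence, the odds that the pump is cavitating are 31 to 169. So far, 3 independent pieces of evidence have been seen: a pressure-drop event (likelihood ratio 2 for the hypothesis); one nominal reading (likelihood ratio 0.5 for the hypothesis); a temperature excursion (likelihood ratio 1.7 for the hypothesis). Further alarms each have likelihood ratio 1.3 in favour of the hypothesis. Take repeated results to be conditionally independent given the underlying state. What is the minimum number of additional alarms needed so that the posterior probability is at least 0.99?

Prior odds = 31/169.
Combined Bayes factor of the evidence already in hand = 2 × 0.5 × 1.7 = 1.7.
Odds after that evidence = (31/169) × 1.7 = 527/1690.
Target odds = 0.99/0.01 = 99.
Need 1.3ⁿ ≥ 99 ÷ (527/1690) = 167310/527.
1.3²¹ ≈247.065 falls short of 167310/527 but 1.3²² ≈321.184 reaches it, so n = 22.

22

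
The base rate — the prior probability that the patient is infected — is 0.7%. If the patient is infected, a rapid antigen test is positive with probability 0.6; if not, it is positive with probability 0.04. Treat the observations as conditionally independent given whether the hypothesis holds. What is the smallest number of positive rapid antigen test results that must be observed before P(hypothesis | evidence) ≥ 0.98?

Prior odds = 0.007/0.993 = 7/993.
Likelihood ratio of a positive = 0.6/0.04 = 15.
Target odds: 0.98 ÷ 0.02 = 49.
Require 15ⁿ ≥ 49 ÷ (7/993) = 6951.
15³ = 3375 falls short of 6951 but 15⁴ = 50625 reaches it, so n = 4.

4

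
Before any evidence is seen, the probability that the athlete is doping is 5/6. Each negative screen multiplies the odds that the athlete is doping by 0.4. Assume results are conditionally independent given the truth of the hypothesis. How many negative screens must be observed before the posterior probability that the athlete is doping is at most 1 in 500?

Prior odds = (5/6)/(1/6) = 5.
Likelihood ratio per negative screen = 0.4.
Target odds: 0.002 ÷ 0.998 = 1/499.
Need 5 × 0.4ⁿ ≤ 1/499, i.e. 0.4ⁿ ≤ 1/2495.
0.4⁸ = 256/390625 is still above 1/2495 but 0.4⁹ = 512/1953125 is at or below it, so n = 9.

9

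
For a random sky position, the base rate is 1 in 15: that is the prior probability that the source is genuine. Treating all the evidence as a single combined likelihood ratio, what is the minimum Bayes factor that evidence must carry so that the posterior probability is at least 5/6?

Prior odds = (1/15)/(14/15) = 1/14.
Target odds = (5/6)/(1/6) = 5.
Required Bayes factor = 5 ÷ (1/14) = 70.

70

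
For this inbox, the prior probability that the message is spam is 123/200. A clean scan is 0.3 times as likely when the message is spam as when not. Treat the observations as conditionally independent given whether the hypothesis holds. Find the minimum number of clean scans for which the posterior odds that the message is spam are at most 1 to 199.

5

Prior odds: 0.615 ÷ 0.385 = 123/77.
Likelihood ratio per clean scan = 0.3.
Target odds = 1/199.
Need (123/77) × 0.3ⁿ ≤ 1/199, i.e. 0.3ⁿ ≤ 77/24477.
0.3⁴ = 0.0081 is still above 77/24477 but 0.3⁵ = 243/100000 is at or below it, so n = 5.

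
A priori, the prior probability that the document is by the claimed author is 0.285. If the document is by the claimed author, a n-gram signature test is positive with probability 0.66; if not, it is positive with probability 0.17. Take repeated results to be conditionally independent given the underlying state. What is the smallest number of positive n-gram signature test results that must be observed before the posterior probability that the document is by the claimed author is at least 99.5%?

Prior odds: 0.285 ÷ 0.715 = 57/143.
Likelihood ratio of a positive = 0.66/0.17 = 66/17.
Target posterior odds = 0.995/0.005 = 199.
Need (57/143) × (66/17)ⁿ ≥ 199, i.e. (66/17)ⁿ ≥ 28457/57.
(66/17)⁴ = 18974736/83521 falls short of 28457/57 but (66/17)⁵ ≈882.013 reaches it, so n = 5.

5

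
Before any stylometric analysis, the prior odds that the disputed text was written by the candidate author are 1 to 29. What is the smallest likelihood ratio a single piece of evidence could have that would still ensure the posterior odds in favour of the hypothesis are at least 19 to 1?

551

Prior odds = 1/29.
Target odds = 19.
Required Bayes factor = 19 ÷ (1/29) = 551.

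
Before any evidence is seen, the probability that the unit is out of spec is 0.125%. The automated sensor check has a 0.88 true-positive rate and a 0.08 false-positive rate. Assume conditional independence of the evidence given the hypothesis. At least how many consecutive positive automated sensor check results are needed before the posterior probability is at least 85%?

4

Prior odds = 0.00125/0.99875 = 1/799.
Likelihood ratio of a positive result = 0.88/0.08 = 11.
Target posterior odds = 0.85/0.15 = 17/3.
Require 11ⁿ ≥ 17/3 ÷ (1/799) = 13583/3.
11³ = 1331 falls short of 13583/3 but 11⁴ = 14641 reaches it, so n = 4.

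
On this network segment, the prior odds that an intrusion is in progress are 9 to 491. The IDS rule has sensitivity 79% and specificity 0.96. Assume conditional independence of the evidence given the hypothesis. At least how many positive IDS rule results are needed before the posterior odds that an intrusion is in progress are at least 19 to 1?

Prior odds = 9/491.
False-positive rate = 1 − 0.96 = 0.04; likelihood ratio of a positive = 0.79/0.04 = 19.75.
Target odds = 19.
Need (9/491) × 19.75ⁿ ≥ 19, i.e. 19.75ⁿ ≥ 9329/9.
19.75² = 390.0625 falls short of 9329/9 but 19.75³ = 7703.734375 reaches it, so n = 3.

3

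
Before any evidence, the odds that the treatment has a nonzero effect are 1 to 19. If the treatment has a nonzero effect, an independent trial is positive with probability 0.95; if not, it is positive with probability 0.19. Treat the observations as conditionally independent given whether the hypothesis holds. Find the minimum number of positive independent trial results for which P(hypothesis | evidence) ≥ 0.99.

5

Prior odds = 1/19.
Likelihood ratio of a positive = 0.95/0.19 = 5.
Target odds: 0.99 ÷ 0.01 = 99.
Require 5ⁿ ≥ 99 ÷ (1/19) = 1881.
5⁴ = 625 falls short of 1881 but 5⁵ = 3125 reaches it, so n = 5.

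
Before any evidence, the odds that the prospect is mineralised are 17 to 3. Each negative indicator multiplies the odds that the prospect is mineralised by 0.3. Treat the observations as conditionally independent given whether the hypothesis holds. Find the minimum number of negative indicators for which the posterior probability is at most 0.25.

Prior odds = 17/3.
Likelihood ratio per negative indicator = 0.3.
Target odds: 0.25 ÷ 0.75 = 1/3.
Require 0.3ⁿ ≤ 1/3 ÷ (17/3) = 1/17.
0.3² = 0.09 is still above 1/17 but 0.3³ = 0.027 is at or below it, so n = 3.

3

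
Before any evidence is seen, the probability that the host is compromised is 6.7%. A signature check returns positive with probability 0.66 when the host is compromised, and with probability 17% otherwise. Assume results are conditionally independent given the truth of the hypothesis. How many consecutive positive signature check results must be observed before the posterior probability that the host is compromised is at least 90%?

4

Prior odds = 0.067/0.933 = 67/933.
Likelihood ratio of a positive result = 0.66/0.17 = 66/17.
Target posterior odds = 0.9/0.1 = 9.
Need (67/933) × (66/17)ⁿ ≥ 9, i.e. (66/17)ⁿ ≥ 8397/67.
(66/17)³ = 287496/4913 falls short of 8397/67 but (66/17)⁴ = 18974736/83521 reaches it, so n = 4.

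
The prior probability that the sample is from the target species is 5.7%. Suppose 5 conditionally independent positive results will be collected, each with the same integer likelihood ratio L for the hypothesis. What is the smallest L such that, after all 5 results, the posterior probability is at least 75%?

3

Prior odds = 0.057/0.943 = 57/943.
Target odds = 0.75/0.25 = 3.
Need L⁵ ≥ 3 ÷ (57/943) = 943/19.
2⁵ = 32 < 943/19 ≤ 243 = 3⁵, so L = 3.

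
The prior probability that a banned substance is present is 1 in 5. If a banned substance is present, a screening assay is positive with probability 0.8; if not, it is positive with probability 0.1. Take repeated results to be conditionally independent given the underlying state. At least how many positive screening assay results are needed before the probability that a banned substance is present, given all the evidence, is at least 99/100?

Prior odds = 0.2/0.8 = 0.25.
Likelihood ratio of a positive = 0.8/0.1 = 8.
Target posterior odds = 0.99/0.01 = 99.
Require 8ⁿ ≥ 99 ÷ 0.25 = 396.
8² = 64 falls short of 396 but 8³ = 512 reaches it, so n = 3.

3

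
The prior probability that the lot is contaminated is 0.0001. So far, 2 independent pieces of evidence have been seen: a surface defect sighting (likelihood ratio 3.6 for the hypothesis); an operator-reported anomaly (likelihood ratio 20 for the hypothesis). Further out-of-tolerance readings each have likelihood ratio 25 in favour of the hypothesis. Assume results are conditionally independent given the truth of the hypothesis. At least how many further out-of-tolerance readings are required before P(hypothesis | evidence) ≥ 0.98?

Prior odds = 0.0001/0.9999 = 1/9999.
Combined Bayes factor of the evidence already in hand = 3.6 × 20 = 72.
Odds after that evidence = (1/9999) × 72 = 8/1111.
Target odds = 0.98/0.02 = 49.
Need 25ⁿ ≥ 49 ÷ (8/1111) = 6804.875.
25² = 625 falls short of 6804.875 but 25³ = 15625 reaches it, so n = 3.

3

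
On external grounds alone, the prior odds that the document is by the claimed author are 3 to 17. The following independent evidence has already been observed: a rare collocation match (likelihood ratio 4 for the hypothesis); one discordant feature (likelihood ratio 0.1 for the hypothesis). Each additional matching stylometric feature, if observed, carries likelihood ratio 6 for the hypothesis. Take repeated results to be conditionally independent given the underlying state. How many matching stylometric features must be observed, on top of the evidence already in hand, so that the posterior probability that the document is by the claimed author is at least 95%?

4

Prior odds = 3/17.
Combined Bayes factor of the evidence already in hand = 4 × 0.1 = 0.4.
Odds after that evidence = (3/17) × 0.4 = 6/85.
Target odds = 0.95/0.05 = 19.
Need 6ⁿ ≥ 19 ÷ (6/85) = 1615/6.
6³ = 216 falls short of 1615/6 but 6⁴ = 1296 reaches it, so n = 4.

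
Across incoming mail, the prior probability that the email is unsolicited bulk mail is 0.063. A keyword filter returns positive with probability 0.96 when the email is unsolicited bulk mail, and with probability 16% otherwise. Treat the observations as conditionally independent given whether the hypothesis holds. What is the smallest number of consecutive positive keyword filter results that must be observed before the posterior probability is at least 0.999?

6

Prior odds = 0.063/0.937 = 63/937.
Likelihood ratio of a positive result = 0.96/0.16 = 6.
Target posterior odds = 0.999/0.001 = 999.
Require 6ⁿ ≥ 999 ÷ (63/937) = 104007/7.
6⁵ = 7776 falls short of 104007/7 but 6⁶ = 46656 reaches it, so n = 6.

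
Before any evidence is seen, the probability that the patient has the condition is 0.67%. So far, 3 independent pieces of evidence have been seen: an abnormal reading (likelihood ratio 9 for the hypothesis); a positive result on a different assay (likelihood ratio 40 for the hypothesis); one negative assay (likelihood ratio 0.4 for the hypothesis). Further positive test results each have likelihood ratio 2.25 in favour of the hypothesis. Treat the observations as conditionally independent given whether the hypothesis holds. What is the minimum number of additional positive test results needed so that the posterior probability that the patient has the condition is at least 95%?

Prior odds = 0.0067/0.9933 = 67/9933.
Combined Bayes factor of the evidence already in hand = 9 × 40 × 0.4 = 144.
Odds after that evidence = (67/9933) × 144 = 3216/3311.
Target odds = 0.95/0.05 = 19.
Need 2.25ⁿ ≥ 19 ÷ (3216/3311) = 62909/3216.
2.25³ = 11.390625 falls short of 62909/3216 but 2.25⁴ = 25.62890625 reaches it, so n = 4.

4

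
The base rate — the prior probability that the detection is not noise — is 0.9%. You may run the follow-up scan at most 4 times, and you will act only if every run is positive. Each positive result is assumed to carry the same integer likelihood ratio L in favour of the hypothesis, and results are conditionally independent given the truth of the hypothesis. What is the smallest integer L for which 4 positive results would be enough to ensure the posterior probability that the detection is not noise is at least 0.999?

19

Prior odds = 0.009/0.991 = 9/991.
Target odds = 0.999/0.001 = 999.
Need L⁴ ≥ 999 ÷ (9/991) = 110001.
18⁴ = 104976 < 110001 ≤ 130321 = 19⁴, so L = 19.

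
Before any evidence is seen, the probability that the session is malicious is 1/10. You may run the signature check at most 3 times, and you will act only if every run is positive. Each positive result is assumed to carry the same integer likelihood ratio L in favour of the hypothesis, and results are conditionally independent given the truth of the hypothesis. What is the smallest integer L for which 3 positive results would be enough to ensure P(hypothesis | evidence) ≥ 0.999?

21

Prior odds = 0.1/0.9 = 1/9.
Target odds = 0.999/0.001 = 999.
Need L³ ≥ 999 ÷ (1/9) = 8991.
20³ = 8000 < 8991 ≤ 9261 = 21³, so L = 21.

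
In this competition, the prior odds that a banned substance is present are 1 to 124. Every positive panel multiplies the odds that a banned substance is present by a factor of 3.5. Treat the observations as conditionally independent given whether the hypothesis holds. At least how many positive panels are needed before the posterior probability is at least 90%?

6

Prior odds = 1/124.
Likelihood ratio per positive panel = 3.5.
Target posterior odds = 0.9/0.1 = 9.
Require 3.5ⁿ ≥ 9 ÷ (1/124) = 1116.
3.5⁵ = 525.21875 falls short of 1116 but 3.5⁶ = 1838.265625 reaches it, so n = 6.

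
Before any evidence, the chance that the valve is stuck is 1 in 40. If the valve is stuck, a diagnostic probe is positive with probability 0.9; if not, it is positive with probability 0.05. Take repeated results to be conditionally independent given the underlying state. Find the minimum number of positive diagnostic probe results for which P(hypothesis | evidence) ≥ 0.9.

3

Prior odds = 0.025/0.975 = 1/39.
Likelihood ratio of a positive = 0.9/0.05 = 18.
Target posterior odds = 0.9/0.1 = 9.
Need (1/39) × 18ⁿ ≥ 9, i.e. 18ⁿ ≥ 351.
18² = 324 falls short of 351 but 18³ = 5832 reaches it, so n = 3.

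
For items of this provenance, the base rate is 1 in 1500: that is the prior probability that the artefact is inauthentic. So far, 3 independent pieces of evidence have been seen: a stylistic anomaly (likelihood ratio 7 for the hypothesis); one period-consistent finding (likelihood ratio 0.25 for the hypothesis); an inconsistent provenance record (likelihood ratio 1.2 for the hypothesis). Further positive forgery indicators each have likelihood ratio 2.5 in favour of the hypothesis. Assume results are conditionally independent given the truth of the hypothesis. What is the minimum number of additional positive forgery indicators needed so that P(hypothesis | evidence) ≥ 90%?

10

Prior odds = (1/1500)/(1499/1500) = 1/1499.
Combined Bayes factor of the evidence already in hand = 7 × 0.25 × 1.2 = 2.1.
Odds after that evidence = (1/1499) × 2.1 = 21/14990.
Target odds = 0.9/0.1 = 9.
Need 2.5ⁿ ≥ 9 ÷ (21/14990) = 44970/7.
2.5⁹ = 1953125/512 falls short of 44970/7 but 2.5¹⁰ = 9765625/1024 reaches it, so n = 10.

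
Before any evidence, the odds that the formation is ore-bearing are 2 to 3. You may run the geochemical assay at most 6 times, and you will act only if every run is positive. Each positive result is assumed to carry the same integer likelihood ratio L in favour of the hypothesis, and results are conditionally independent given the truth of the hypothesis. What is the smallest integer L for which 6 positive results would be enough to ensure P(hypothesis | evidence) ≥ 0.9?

Prior odds = 2/3.
Target odds = 0.9/0.1 = 9.
Need L⁶ ≥ 9 ÷ (2/3) = 13.5.
1⁶ = 1 < 13.5 ≤ 64 = 2⁶, so L = 2.

2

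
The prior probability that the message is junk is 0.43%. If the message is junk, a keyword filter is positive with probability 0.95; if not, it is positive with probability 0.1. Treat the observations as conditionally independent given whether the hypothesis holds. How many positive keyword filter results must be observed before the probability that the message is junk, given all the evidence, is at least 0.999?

6

Prior odds = 0.0043/0.9957 = 43/9957.
Likelihood ratio of a positive = 0.95/0.1 = 9.5.
Target posterior odds = 0.999/0.001 = 999.
Require 9.5ⁿ ≥ 999 ÷ (43/9957) = 9947043/43.
9.5⁵ = 77378.09375 falls short of 9947043/43 but 9.5⁶ = 47045881/64 reaches it, so n = 6.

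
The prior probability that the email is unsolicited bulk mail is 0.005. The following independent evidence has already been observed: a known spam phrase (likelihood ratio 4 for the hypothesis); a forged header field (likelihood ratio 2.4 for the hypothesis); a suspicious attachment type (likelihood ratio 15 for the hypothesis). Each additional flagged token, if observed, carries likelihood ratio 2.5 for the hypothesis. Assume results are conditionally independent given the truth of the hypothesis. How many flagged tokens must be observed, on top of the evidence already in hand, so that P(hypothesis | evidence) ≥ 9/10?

Prior odds = 0.005/0.995 = 1/199.
Combined Bayes factor of the evidence already in hand = 4 × 2.4 × 15 = 144.
Odds after that evidence = (1/199) × 144 = 144/199.
Target odds = 0.9/0.1 = 9.
Need 2.5ⁿ ≥ 9 ÷ (144/199) = 12.4375.
2.5² = 6.25 falls short of 12.4375 but 2.5³ = 15.625 reaches it, so n = 3.

3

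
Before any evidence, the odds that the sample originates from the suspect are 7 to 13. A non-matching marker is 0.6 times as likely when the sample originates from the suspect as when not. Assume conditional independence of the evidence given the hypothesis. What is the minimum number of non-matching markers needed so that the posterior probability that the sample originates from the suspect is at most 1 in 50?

7

Prior odds = 7/13.
Likelihood ratio per non-matching marker = 0.6.
Target posterior odds = 0.02/0.98 = 1/49.
Need (7/13) × 0.6ⁿ ≤ 1/49, i.e. 0.6ⁿ ≤ 13/343.
0.6⁶ = 729/15625 is still above 13/343 but 0.6⁷ = 2187/78125 is at or below it, so n = 7.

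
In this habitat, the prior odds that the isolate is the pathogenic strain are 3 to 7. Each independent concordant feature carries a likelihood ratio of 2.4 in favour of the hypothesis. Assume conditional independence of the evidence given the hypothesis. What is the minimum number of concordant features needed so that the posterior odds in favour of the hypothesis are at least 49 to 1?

6

Prior odds = 3/7.
Likelihood ratio per concordant feature = 2.4.
Target odds = 49.
Need (3/7) × 2.4ⁿ ≥ 49, i.e. 2.4ⁿ ≥ 343/3.
2.4⁵ = 79.62624 falls short of 343/3 but 2.4⁶ = 2985984/15625 reaches it, so n = 6.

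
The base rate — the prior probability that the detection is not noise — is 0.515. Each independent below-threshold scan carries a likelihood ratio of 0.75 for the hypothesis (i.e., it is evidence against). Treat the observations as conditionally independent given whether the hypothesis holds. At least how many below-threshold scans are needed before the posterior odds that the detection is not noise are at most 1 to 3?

Prior odds = 0.515/0.485 = 103/97.
Likelihood ratio per below-threshold scan = 0.75.
Target odds = 1/3.
Need (103/97) × 0.75ⁿ ≤ 1/3, i.e. 0.75ⁿ ≤ 97/309.
0.75⁴ = 0.31640625 is still above 97/309 but 0.75⁵ = 243/1024 is at or below it, so n = 5.

5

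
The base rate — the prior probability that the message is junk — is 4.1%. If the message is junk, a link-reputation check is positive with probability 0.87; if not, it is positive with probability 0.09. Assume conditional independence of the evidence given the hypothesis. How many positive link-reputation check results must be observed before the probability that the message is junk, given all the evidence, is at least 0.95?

Prior odds = 0.041/0.959 = 41/959.
Likelihood ratio of a positive = 0.87/0.09 = 29/3.
Target posterior odds = 0.95/0.05 = 19.
Need (41/959) × (29/3)ⁿ ≥ 19, i.e. (29/3)ⁿ ≥ 18221/41.
(29/3)² = 841/9 falls short of 18221/41 but (29/3)³ = 24389/27 reaches it, so n = 3.

3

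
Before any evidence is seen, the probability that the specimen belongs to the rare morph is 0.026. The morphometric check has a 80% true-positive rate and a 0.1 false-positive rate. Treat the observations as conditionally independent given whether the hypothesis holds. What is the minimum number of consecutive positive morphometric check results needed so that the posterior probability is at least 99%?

4

Prior odds = 0.026/0.974 = 13/487.
Likelihood ratio of a positive result = 0.8/0.1 = 8.
Target odds: 0.99 ÷ 0.01 = 99.
Require 8ⁿ ≥ 99 ÷ (13/487) = 48213/13.
8³ = 512 falls short of 48213/13 but 8⁴ = 4096 reaches it, so n = 4.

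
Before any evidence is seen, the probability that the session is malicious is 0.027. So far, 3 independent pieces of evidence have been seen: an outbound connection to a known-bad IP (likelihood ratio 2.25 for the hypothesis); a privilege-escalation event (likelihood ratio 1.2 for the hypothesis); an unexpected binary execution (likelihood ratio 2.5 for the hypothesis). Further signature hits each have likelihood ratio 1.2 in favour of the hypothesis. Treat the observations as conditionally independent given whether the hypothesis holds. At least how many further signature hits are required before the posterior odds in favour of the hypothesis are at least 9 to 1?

Prior odds = 0.027/0.973 = 27/973.
Combined Bayes factor of the evidence already in hand = 2.25 × 1.2 × 2.5 = 6.75.
Odds after that evidence = (27/973) × 6.75 = 729/3892.
Target odds = 9.
Need 1.2ⁿ ≥ 9 ÷ (729/3892) = 3892/81.
1.2²¹ ≈46.0051 falls short of 3892/81 but 1.2²² ≈55.2061 reaches it, so n = 22.

22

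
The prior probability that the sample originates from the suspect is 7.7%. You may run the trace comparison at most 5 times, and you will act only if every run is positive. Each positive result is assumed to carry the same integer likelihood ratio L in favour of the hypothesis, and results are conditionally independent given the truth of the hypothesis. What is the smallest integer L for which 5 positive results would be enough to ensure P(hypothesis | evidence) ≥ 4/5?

3

Prior odds = 0.077/0.923 = 77/923.
Target odds = 0.8/0.2 = 4.
Need L⁵ ≥ 4 ÷ (77/923) = 3692/77.
2⁵ = 32 < 3692/77 ≤ 243 = 3⁵, so L = 3.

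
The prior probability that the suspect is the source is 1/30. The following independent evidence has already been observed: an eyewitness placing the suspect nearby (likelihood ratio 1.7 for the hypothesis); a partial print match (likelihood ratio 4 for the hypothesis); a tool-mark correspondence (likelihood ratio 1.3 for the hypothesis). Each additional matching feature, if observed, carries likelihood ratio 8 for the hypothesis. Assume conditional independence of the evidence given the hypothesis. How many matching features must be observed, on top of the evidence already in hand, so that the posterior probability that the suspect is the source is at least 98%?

Prior odds = (1/30)/(29/30) = 1/29.
Combined Bayes factor of the evidence already in hand = 1.7 × 4 × 1.3 = 8.84.
Odds after that evidence = (1/29) × 8.84 = 221/725.
Target odds = 0.98/0.02 = 49.
Need 8ⁿ ≥ 49 ÷ (221/725) = 35525/221.
8² = 64 falls short of 35525/221 but 8³ = 512 reaches it, so n = 3.

3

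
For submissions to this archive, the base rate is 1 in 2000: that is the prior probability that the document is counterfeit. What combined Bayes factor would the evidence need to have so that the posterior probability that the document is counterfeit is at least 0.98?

97951

Prior odds = 0.0005/0.9995 = 1/1999.
Target odds = 0.98/0.02 = 49.
Required Bayes factor = 49 ÷ (1/1999) = 97951.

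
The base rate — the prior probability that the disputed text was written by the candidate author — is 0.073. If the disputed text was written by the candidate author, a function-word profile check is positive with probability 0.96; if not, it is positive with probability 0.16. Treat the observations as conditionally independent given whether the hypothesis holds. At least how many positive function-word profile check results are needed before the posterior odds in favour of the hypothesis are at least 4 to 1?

3

Prior odds: 0.073 ÷ 0.927 = 73/927.
Likelihood ratio of a positive = 0.96/0.16 = 6.
Target odds = 4.
Require 6ⁿ ≥ 4 ÷ (73/927) = 3708/73.
6² = 36 falls short of 3708/73 but 6³ = 216 reaches it, so n = 3.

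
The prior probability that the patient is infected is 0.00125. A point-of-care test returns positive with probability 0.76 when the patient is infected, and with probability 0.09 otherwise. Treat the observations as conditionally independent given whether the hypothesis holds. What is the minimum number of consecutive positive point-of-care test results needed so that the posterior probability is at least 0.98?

Prior odds = 0.00125/0.99875 = 1/799.
Likelihood ratio of a positive result = 0.76/0.09 = 76/9.
Target odds: 0.98 ÷ 0.02 = 49.
Require (76/9)ⁿ ≥ 49 ÷ (1/799) = 39151.
(76/9)⁴ = 33362176/6561 falls short of 39151 but (76/9)⁵ ≈42939.3 reaches it, so n = 5.

5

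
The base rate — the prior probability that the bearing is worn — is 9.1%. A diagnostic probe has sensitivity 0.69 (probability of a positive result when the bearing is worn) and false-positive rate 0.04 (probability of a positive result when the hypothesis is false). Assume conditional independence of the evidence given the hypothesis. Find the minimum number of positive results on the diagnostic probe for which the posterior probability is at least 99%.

3

Prior odds: 0.091 ÷ 0.909 = 91/909.
Likelihood ratio of a positive result = 0.69/0.04 = 17.25.
Target posterior odds = 0.99/0.01 = 99.
Need (91/909) × 17.25ⁿ ≥ 99, i.e. 17.25ⁿ ≥ 89991/91.
17.25² = 297.5625 falls short of 89991/91 but 17.25³ = 5132.953125 reaches it, so n = 3.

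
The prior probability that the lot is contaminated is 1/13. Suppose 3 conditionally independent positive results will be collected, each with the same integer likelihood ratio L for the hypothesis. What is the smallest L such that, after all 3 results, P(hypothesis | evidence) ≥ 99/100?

11

Prior odds = (1/13)/(12/13) = 1/12.
Target odds = 0.99/0.01 = 99.
Need L³ ≥ 99 ÷ (1/12) = 1188.
10³ = 1000 < 1188 ≤ 1331 = 11³, so L = 11.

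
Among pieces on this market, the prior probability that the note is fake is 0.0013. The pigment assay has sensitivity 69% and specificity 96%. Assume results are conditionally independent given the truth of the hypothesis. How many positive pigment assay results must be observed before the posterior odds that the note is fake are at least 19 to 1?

4

Prior odds: 0.0013 ÷ 0.9987 = 13/9987.
False-positive rate = 1 − 0.96 = 0.04; likelihood ratio of a positive = 0.69/0.04 = 17.25.
Target odds = 19.
Need (13/9987) × 17.25ⁿ ≥ 19, i.e. 17.25ⁿ ≥ 189753/13.
17.25³ = 5132.953125 falls short of 189753/13 but 17.25⁴ = 22667121/256 reaches it, so n = 4.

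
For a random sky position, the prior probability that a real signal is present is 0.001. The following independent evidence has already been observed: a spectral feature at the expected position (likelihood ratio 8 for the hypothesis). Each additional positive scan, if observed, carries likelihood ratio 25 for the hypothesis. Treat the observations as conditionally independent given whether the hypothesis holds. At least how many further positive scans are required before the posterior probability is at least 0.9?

3

Prior odds = 0.001/0.999 = 1/999.
Bayes factor of the evidence already in hand = 8.
Odds after that evidence = (1/999) × 8 = 8/999.
Target odds = 0.9/0.1 = 9.
Need 25ⁿ ≥ 9 ÷ (8/999) = 1123.875.
25² = 625 falls short of 1123.875 but 25³ = 15625 reaches it, so n = 3.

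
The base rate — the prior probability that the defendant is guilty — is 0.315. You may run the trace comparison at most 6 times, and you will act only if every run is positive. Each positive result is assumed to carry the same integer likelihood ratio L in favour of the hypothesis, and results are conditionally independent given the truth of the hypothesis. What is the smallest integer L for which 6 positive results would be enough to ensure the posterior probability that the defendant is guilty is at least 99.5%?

Prior odds = 0.315/0.685 = 63/137.
Target odds = 0.995/0.005 = 199.
Need L⁶ ≥ 199 ÷ (63/137) = 27263/63.
2⁶ = 64 < 27263/63 ≤ 729 = 3⁶, so L = 3.

3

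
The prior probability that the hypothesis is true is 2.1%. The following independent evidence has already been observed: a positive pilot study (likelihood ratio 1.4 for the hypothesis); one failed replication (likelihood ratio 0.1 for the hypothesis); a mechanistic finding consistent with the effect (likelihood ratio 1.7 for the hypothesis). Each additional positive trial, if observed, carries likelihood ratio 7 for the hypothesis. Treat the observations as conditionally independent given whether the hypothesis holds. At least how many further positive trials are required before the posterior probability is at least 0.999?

Prior odds = 0.021/0.979 = 21/979.
Combined Bayes factor of the evidence already in hand = 1.4 × 0.1 × 1.7 = 0.238.
Odds after that evidence = (21/979) × 0.238 = 2499/489500.
Target odds = 0.999/0.001 = 999.
Need 7ⁿ ≥ 999 ÷ (2499/489500) = 163003500/833.
7⁶ = 117649 falls short of 163003500/833 but 7⁷ = 823543 reaches it, so n = 7.

7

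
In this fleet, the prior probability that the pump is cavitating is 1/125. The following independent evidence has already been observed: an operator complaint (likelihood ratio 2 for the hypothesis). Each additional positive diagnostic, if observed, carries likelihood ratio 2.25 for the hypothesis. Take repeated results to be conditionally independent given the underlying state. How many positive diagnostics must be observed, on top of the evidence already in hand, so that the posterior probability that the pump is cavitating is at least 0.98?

Prior odds = 0.008/0.992 = 1/124.
Bayes factor of the evidence already in hand = 2.
Odds after that evidence = (1/124) × 2 = 1/62.
Target odds = 0.98/0.02 = 49.
Need 2.25ⁿ ≥ 49 ÷ (1/62) = 3038.
2.25⁹ = 387420489/262144 falls short of 3038 but 2.25¹⁰ ≈3325.26 reaches it, so n = 10.

10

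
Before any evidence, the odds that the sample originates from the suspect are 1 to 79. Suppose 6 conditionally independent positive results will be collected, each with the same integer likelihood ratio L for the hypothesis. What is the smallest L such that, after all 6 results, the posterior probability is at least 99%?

5

Prior odds = 1/79.
Target odds = 0.99/0.01 = 99.
Need L⁶ ≥ 99 ÷ (1/79) = 7821.
4⁶ = 4096 < 7821 ≤ 15625 = 5⁶, so L = 5.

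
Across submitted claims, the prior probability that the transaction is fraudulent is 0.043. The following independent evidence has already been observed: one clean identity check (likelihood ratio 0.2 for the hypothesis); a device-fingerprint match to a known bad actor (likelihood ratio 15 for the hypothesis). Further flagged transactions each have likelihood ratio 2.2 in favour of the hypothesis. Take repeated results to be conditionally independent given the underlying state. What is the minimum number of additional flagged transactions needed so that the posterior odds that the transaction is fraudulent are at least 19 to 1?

Prior odds = 0.043/0.957 = 43/957.
Combined Bayes factor of the evidence already in hand = 0.2 × 15 = 3.
Odds after that evidence = (43/957) × 3 = 43/319.
Target odds = 19.
Need 2.2ⁿ ≥ 19 ÷ (43/319) = 6061/43.
2.2⁶ = 1771561/15625 falls short of 6061/43 but 2.2⁷ = 19487171/78125 reaches it, so n = 7.

7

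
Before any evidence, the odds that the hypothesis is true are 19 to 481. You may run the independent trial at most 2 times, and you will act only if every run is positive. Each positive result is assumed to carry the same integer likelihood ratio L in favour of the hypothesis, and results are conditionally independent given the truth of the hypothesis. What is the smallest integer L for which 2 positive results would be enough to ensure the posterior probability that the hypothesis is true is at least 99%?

Prior odds = 19/481.
Target odds = 0.99/0.01 = 99.
Need L² ≥ 99 ÷ (19/481) = 47619/19.
50² = 2500 < 47619/19 ≤ 2601 = 51², so L = 51.

51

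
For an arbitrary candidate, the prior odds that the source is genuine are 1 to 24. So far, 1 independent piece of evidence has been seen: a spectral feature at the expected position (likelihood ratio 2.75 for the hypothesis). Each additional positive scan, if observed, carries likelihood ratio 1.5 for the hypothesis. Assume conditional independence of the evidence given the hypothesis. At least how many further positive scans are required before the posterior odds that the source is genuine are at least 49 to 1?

15

Prior odds = 1/24.
Bayes factor of the evidence already in hand = 2.75.
Odds after that evidence = (1/24) × 2.75 = 11/96.
Target odds = 49.
Need 1.5ⁿ ≥ 49 ÷ (11/96) = 4704/11.
1.5¹⁴ = 4782969/16384 falls short of 4704/11 but 1.5¹⁵ = 14348907/32768 reaches it, so n = 15.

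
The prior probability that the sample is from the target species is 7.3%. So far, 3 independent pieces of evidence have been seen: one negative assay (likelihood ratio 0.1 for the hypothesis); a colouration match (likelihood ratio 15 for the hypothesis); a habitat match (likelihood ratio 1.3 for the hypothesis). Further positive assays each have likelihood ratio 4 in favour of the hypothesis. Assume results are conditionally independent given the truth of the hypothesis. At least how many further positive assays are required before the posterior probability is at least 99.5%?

Prior odds = 0.073/0.927 = 73/927.
Combined Bayes factor of the evidence already in hand = 0.1 × 15 × 1.3 = 1.95.
Odds after that evidence = (73/927) × 1.95 = 949/6180.
Target odds = 0.995/0.005 = 199.
Need 4ⁿ ≥ 199 ÷ (949/6180) = 1229820/949.
4⁵ = 1024 falls short of 1229820/949 but 4⁶ = 4096 reaches it, so n = 6.

6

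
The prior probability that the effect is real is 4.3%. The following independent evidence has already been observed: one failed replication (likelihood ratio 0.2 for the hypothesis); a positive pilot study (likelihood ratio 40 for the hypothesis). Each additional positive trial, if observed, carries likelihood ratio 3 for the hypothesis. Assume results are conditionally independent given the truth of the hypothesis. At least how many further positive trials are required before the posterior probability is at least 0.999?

Prior odds = 0.043/0.957 = 43/957.
Combined Bayes factor of the evidence already in hand = 0.2 × 40 = 8.
Odds after that evidence = (43/957) × 8 = 344/957.
Target odds = 0.999/0.001 = 999.
Need 3ⁿ ≥ 999 ÷ (344/957) = 956043/344.
3⁷ = 2187 falls short of 956043/344 but 3⁸ = 6561 reaches it, so n = 8.

8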